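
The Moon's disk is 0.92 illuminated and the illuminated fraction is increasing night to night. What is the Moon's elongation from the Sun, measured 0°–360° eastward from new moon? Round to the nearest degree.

cos θ = 1 − 2f = -0.840, giving a principal value of 147.1°.
The Moon is waxing (0°–180°), so θ = 147.1° directly.

147°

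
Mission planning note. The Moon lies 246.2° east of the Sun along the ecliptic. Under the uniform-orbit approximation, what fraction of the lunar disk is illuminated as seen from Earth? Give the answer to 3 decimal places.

0.702

f = (1 − cos 246.2°)/2 = (1 − (-0.404))/2 ≈ 0.702.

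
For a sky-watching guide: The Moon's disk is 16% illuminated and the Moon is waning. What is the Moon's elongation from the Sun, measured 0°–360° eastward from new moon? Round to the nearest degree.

Invert f = (1 − cos θ)/2 to get cos θ = 1 − 2(0.16) = 0.680, hence θ₀ = arccos 0.680 = 47.2°.
A waning Moon lies in 180°–360°, so θ = 360° − 47.2° = 312.8°.

313°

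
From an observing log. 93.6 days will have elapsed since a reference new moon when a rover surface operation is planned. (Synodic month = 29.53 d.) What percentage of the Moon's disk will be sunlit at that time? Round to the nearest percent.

26%

Reduce mod P: 93.6 − 3×29.53 = 5.01 d into the current lunation.
Phase angle: θ = 360°·(5.01 d)/(29.53 d) = 61.1°.
cos 61.1° = 0.484, so f = (1 − 0.484)/2 = 0.258, so 26%.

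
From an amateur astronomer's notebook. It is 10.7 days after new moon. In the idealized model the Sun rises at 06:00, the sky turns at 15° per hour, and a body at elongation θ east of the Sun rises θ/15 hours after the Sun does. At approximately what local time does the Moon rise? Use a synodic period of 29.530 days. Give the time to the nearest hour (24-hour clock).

15:00

Elongation θ = 360° × 10.7/29.530 ≈ 130.4°.
At 15° of sky rotation per hour, 130.4° corresponds to a 8.70 h lag.
06:00 + 8.70 h ≈ 14:42 → 15:00 to the nearest hour.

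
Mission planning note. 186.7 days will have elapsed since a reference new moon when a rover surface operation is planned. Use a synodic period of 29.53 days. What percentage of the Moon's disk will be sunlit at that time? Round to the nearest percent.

Reduce mod P: 186.7 − 6×29.53 = 9.52 d into the current lunation.
The Moon has covered 9.52/29.53 of its cycle, so θ ≈ 360° × 9.52/29.53 = 116.1°.
Illuminated fraction = (1 − cos 116.1°)/2 = (1 − (-0.439))/2 ≈ 0.720, so 72%.

72%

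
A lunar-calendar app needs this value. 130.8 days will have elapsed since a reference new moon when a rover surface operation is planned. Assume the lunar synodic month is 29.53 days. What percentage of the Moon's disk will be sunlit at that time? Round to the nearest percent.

Reduce mod P: 130.8 − 4×29.53 = 12.68 d into the current lunation.
The Moon has covered 12.68/29.53 of its cycle, so θ ≈ 360° × 12.68/29.53 = 154.6°.
cos 154.6° = (-0.903), so f = (1 − (-0.903))/2 = 0.952, so 95%.

95%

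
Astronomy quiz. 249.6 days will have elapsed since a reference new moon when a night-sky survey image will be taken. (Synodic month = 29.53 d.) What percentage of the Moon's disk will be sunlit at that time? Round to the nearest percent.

249.6/29.53 = 8.452 lunations, so 8 complete cycles and 13.36 d into the next.
Elongation θ = 360° × 13.36/29.53 ≈ 162.9°.
With cos θ = (-0.956), the lit fraction is (1 − (-0.956))/2 ≈ 0.978, so 98%.

98%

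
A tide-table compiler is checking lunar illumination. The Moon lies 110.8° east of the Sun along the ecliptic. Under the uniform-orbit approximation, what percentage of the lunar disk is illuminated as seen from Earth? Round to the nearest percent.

68%

f = (1 − cos 110.8°)/2 = (1 − (-0.355))/2 ≈ 0.678, i.e. 68%.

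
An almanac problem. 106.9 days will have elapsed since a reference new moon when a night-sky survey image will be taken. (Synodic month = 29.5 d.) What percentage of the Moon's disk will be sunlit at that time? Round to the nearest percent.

106.9 d spans 3 complete synodic months (3 × 29.5 = 88.50 d) plus 18.40 d.
The Moon has covered 18.40/29.5 of its cycle, so θ ≈ 360° × 18.40/29.5 = 224.5°.
Illuminated fraction = (1 − cos 224.5°)/2 = (1 − (-0.713))/2 ≈ 0.856, so 86%.

86%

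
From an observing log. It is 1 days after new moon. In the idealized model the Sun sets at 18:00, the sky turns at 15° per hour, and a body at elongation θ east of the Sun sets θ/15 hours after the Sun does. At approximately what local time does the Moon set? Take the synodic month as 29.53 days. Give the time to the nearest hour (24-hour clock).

Phase angle: θ = 360°·(1 d)/(29.53 d) = 12.2°.
At 15° of sky rotation per hour, 12.2° corresponds to a 0.81 h lag.
18:00 + 0.81 h ≈ 18:49 → 19:00 to the nearest hour.

19:00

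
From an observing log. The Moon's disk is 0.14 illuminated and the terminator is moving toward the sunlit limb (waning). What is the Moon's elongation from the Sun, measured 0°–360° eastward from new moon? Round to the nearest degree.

From f = (1 − cos θ)/2: cos θ = 1 − 2×0.14 = 0.720; arccos → 43.9°.
Waning ⇒ past full, so θ = 360° − 43.9° = 316.1°.

316°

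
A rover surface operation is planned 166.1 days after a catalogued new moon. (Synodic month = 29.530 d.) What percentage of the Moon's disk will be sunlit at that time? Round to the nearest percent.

166.1/29.530 = 5.625 lunations, so 5 complete cycles and 18.45 d into the next.
The Moon has covered 18.45/29.530 of its cycle, so θ ≈ 360° × 18.45/29.530 = 224.9°.
cos 224.9° = (-0.708), so f = (1 − (-0.708))/2 = 0.854, so 85%.

85%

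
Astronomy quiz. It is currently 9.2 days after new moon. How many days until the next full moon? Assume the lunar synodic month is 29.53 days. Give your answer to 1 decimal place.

Full moon is 0.5 of the way through the cycle: age 0.5 × 29.53 = 14.765 d.
That is 14.765 − 9.2 = 5.565 days ahead.

5.6 days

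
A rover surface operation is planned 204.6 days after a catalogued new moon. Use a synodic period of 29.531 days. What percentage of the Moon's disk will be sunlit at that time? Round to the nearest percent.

204.6/29.531 = 6.928 lunations, so 6 complete cycles and 27.41 d into the next.
The Moon has covered 27.41/29.531 of its cycle, so θ ≈ 360° × 27.41/29.531 = 334.2°.
Illuminated fraction = (1 − cos 334.2°)/2 = (1 − 0.900)/2 ≈ 0.050, so 5%.

5%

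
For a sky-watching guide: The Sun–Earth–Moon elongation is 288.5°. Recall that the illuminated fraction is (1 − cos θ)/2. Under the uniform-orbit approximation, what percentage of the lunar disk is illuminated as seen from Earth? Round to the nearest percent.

34%

cos 288.5° = 0.317, so f = (1 − 0.317)/2 = 0.341, i.e. 34%.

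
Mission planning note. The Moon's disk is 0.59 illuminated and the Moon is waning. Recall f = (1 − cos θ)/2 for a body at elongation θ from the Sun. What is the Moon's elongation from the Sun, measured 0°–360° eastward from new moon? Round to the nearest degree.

260°

cos θ = 1 − 2f = -0.180, giving a principal value of 100.4°.
A waning Moon lies in 180°–360°, so θ = 360° − 100.4° = 259.6°.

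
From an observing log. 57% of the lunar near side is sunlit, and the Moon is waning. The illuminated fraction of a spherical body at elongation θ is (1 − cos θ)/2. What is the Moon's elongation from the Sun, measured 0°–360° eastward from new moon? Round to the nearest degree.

cos θ = 1 − 2f = -0.140, giving a principal value of 98.0°.
A waning Moon lies in 180°–360°, so θ = 360° − 98.0° = 262.0°.

262°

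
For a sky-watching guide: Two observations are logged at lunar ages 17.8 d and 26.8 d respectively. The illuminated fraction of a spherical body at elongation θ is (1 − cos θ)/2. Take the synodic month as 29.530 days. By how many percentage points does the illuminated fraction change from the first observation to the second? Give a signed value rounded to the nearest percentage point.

First observation: θ = 360°·17.8/29.530 = 217.0°, so f = 0.899.
Second observation: θ = 326.7°, f = 0.082.
Δf = 0.082 − 0.899 = -0.817, i.e. -82 pp.

-82 pp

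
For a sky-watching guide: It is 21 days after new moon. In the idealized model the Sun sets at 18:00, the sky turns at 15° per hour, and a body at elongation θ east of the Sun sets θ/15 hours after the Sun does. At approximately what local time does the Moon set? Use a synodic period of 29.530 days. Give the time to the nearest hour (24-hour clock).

The Moon has covered 21/29.530 of its cycle, so θ ≈ 360° × 21/29.530 = 256.0°.
Delay after the Sun = 256.0° / (15°/h) ≈ 17.07 h.
18:00 + 17.07 h ≈ 11:04 → 11:00 to the nearest hour.

11:00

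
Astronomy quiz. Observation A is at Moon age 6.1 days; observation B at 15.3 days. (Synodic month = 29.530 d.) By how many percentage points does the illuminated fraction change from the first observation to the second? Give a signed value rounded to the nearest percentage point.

First observation: θ = 360°·6.1/29.530 = 74.4°, so f = 0.365.
Second observation: θ = 186.5°, f = 0.997.
Δf = 0.997 − 0.365 = +0.632, i.e. +63 pp.

+63 pp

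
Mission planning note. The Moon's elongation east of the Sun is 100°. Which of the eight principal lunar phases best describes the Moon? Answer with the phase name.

first quarter

The first quarter sector spans roughly 68°–112°; 100° falls inside it.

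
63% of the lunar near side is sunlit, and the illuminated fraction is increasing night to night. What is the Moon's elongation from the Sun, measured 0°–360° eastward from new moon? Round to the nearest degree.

105°

cos θ = 1 − 2f = -0.260, giving a principal value of 105.1°.
Waxing ⇒ before full, so θ = 105.1°.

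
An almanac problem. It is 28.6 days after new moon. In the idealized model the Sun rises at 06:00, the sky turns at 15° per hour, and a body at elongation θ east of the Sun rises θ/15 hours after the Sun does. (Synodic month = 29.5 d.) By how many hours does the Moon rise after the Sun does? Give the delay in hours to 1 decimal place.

23.3 h

Phase angle: θ = 360°·(28.6 d)/(29.5 d) = 349.0°.
Delay after the Sun = 349.0° / (15°/h) ≈ 23.27 h.
So the Moon rises 23.27 h after the Sun.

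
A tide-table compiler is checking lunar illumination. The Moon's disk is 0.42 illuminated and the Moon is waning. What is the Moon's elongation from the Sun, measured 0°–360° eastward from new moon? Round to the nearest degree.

279°

Invert f = (1 − cos θ)/2 to get cos θ = 1 − 2(0.42) = 0.160, hence θ₀ = arccos 0.160 = 80.8°.
Waning ⇒ past full, so θ = 360° − 80.8° = 279.2°.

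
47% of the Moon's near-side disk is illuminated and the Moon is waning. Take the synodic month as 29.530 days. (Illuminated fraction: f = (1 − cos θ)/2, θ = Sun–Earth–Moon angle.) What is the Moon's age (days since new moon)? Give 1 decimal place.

22.4 days

From f = (1 − cos θ)/2: cos θ = 1 − 2×0.47 = 0.060; arccos → 86.6°.
Since the Moon is past full (waning), take the reflex angle: θ = 360° − 86.6° = 273.4°.
That fraction of the synodic month is 273.4/360 × 29.530 d ≈ 22.43 d.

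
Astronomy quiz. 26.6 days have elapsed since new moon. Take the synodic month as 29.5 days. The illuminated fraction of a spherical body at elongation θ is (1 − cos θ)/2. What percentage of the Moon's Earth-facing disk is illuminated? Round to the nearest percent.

Elongation θ = 360° × 26.6/29.5 ≈ 324.6°.
cos 324.6° = 0.815, so f = (1 − 0.815)/2 = 0.092, so 9%.

9%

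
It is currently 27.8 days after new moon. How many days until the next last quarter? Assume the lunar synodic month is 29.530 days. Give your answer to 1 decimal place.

Last quarter is 0.75 of the way through the cycle: age 0.75 × 29.530 = 22.148 d.
Already past this cycle's last quarter; the next is at 22.148 + 29.530 = 51.678 d, so 51.678 − 27.8 = 23.878 days.

23.9 days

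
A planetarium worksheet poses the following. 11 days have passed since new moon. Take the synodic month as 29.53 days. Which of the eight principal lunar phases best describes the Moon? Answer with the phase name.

waxing gibbous

θ ≈ 360° × 11/29.53 = 134°, which falls in the waxing gibbous sector.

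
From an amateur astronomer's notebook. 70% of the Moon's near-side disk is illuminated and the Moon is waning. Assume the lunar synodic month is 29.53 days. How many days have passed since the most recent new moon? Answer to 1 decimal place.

20.2 days

Invert f = (1 − cos θ)/2 to get cos θ = 1 − 2(0.70) = -0.400, hence θ₀ = arccos -0.400 = 113.6°.
A waning Moon lies in 180°–360°, so θ = 360° − 113.6° = 246.4°.
That fraction of the synodic month is 246.4/360 × 29.53 d ≈ 20.21 d.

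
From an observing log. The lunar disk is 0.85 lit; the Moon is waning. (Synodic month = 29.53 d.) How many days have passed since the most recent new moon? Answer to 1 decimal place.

18.5 days

From f = (1 − cos θ)/2: cos θ = 1 − 2×0.85 = -0.700; arccos → 134.4°.
Since the Moon is past full (waning), take the reflex angle: θ = 360° − 134.4° = 225.6°.
That fraction of the synodic month is 225.6/360 × 29.53 d ≈ 18.50 d.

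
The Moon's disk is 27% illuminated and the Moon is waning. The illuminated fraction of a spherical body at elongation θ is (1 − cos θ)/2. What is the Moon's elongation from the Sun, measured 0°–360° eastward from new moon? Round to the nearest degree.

From f = (1 − cos θ)/2: cos θ = 1 − 2×0.27 = 0.460; arccos → 62.6°.
A waning Moon lies in 180°–360°, so θ = 360° − 62.6° = 297.4°.

297°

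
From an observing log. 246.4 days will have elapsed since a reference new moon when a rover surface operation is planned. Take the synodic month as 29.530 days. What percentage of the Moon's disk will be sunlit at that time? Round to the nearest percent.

78%

Reduce mod P: 246.4 − 8×29.530 = 10.16 d into the current lunation.
Elongation θ = 360° × 10.16/29.530 ≈ 123.9°.
With cos θ = (-0.557), the lit fraction is (1 − (-0.557))/2 ≈ 0.779, so 78%.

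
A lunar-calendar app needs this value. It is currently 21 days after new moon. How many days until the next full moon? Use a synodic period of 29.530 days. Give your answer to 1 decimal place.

23.3 days

Full moon occurs at elongation 180°, i.e. at age 29.530 × 180/360 = 14.765 d.
This lunation's full moon (14.765 d) has passed, so add one period: 44.295 − 21 = 23.295 days.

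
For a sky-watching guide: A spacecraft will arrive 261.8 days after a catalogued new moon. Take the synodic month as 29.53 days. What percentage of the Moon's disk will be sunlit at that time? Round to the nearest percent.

261.8/29.53 = 8.866 lunations, so 8 complete cycles and 25.56 d into the next.
The Moon has covered 25.56/29.53 of its cycle, so θ ≈ 360° × 25.56/29.53 = 311.6°.
Illuminated fraction = (1 − cos 311.6°)/2 = (1 − 0.664)/2 ≈ 0.168, so 17%.

17%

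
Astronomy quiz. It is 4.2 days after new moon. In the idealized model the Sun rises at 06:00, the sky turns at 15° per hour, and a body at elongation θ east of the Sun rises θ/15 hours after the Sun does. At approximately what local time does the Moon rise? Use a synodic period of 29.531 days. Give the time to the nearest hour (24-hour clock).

Elongation θ = 360° × 4.2/29.531 ≈ 51.2°.
Delay after the Sun = 51.2° / (15°/h) ≈ 3.41 h.
06:00 + 3.41 h ≈ 09:25 → 09:00 to the nearest hour.

09:00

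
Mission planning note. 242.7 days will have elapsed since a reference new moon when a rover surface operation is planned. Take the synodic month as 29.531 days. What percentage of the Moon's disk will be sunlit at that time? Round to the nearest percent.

40%

242.7 d spans 8 complete synodic months (8 × 29.531 = 236.25 d) plus 6.45 d.
Phase angle: θ = 360°·(6.45 d)/(29.531 d) = 78.7°.
With cos θ = 0.197, the lit fraction is (1 − 0.197)/2 ≈ 0.402, so 40%.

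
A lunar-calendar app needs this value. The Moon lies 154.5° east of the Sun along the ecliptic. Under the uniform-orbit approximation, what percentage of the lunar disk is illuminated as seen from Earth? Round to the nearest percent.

cos 154.5° = (-0.903), so f = (1 − (-0.903))/2 = 0.951, i.e. 95%.

95%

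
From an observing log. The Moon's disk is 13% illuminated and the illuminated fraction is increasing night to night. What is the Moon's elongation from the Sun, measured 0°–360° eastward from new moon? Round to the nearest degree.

42°

From f = (1 − cos θ)/2: cos θ = 1 − 2×0.13 = 0.740; arccos → 42.3°.
The Moon is waxing (0°–180°), so θ = 42.3° directly.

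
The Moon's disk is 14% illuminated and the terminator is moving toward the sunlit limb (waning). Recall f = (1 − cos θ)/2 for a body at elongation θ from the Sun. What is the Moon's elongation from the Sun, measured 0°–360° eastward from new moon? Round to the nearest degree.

316°

cos θ = 1 − 2f = 0.720, giving a principal value of 43.9°.
Waning ⇒ past full, so θ = 360° − 43.9° = 316.1°.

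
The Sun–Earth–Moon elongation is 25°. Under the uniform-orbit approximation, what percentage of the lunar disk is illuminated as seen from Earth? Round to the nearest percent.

5%

cos 25° = 0.906, so f = (1 − 0.906)/2 = 0.047, i.e. 5%.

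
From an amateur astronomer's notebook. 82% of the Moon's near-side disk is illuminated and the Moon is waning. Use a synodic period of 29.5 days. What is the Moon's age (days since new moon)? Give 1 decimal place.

cos θ = 1 − 2f = -0.640, giving a principal value of 129.8°.
Waning ⇒ past full, so θ = 360° − 129.8° = 230.2°.
That fraction of the synodic month is 230.2/360 × 29.5 d ≈ 18.86 d.

18.9 days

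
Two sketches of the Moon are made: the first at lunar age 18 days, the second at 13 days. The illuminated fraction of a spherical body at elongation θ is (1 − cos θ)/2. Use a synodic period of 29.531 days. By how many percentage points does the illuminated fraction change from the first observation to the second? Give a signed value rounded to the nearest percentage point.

θ₁ = 360° × 18/29.531 = 219.4°, f₁ = (1 − cos θ₁)/2 = 0.886.
θ₂ = 360° × 13/29.531 = 158.5°, f₂ = (1 − cos θ₂)/2 = 0.965.
Change = f₂ − f₁ = +0.079 → +8 percentage points.

+8 pp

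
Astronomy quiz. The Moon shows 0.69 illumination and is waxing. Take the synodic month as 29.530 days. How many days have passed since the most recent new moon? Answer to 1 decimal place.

Invert f = (1 − cos θ)/2 to get cos θ = 1 − 2(0.69) = -0.380, hence θ₀ = arccos -0.380 = 112.3°.
Waxing ⇒ before full, so θ = 112.3°.
Age = 29.530 × 112.3°/360° ≈ 9.21 days.

9.2 days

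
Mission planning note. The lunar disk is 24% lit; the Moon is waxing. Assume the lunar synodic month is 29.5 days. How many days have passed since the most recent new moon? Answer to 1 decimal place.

Invert f = (1 − cos θ)/2 to get cos θ = 1 − 2(0.24) = 0.520, hence θ₀ = arccos 0.520 = 58.7°.
The Moon is waxing (0°–180°), so θ = 58.7° directly.
Age = 29.5 × 58.7°/360° ≈ 4.81 days.

4.8 days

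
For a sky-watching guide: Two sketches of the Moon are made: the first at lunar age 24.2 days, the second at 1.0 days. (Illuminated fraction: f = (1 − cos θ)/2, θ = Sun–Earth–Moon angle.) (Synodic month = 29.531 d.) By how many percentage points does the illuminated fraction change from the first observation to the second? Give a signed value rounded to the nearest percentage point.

-28 percentage points

θ₁ = 360° × 24.2/29.531 = 295.0°, f₁ = (1 − cos θ₁)/2 = 0.289.
θ₂ = 360° × 1.0/29.531 = 12.2°, f₂ = (1 − cos θ₂)/2 = 0.011.
Change = f₂ − f₁ = -0.277 → -28 percentage points.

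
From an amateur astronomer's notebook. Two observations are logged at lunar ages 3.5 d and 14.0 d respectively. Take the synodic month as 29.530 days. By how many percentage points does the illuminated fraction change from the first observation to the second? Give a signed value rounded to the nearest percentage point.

First observation: θ = 360°·3.5/29.530 = 42.7°, so f = 0.132.
Second observation: θ = 170.7°, f = 0.993.
Δf = 0.993 − 0.132 = +0.861, i.e. +86 pp.

+86 percentage points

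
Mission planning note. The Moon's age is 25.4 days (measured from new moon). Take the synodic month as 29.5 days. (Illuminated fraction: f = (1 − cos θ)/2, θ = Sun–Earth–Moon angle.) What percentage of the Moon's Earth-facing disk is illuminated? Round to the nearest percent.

Elongation θ = 360° × 25.4/29.5 ≈ 310.0°.
With cos θ = 0.642, the lit fraction is (1 − 0.642)/2 ≈ 0.179, so 18%.

18%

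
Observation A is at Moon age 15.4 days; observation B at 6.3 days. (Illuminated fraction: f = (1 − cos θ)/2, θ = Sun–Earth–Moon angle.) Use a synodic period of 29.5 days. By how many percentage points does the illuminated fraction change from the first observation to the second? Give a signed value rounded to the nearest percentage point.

θ₁ = 360° × 15.4/29.5 = 187.9°, f₁ = (1 − cos θ₁)/2 = 0.995.
θ₂ = 360° × 6.3/29.5 = 76.9°, f₂ = (1 − cos θ₂)/2 = 0.387.
Change = f₂ − f₁ = -0.609 → -61 percentage points.

-61 pp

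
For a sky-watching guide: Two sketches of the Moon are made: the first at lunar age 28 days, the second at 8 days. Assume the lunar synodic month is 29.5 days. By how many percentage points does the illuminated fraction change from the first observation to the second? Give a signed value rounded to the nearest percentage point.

θ₁ = 360° × 28/29.5 = 341.7°, f₁ = (1 − cos θ₁)/2 = 0.025.
θ₂ = 360° × 8/29.5 = 97.6°, f₂ = (1 − cos θ₂)/2 = 0.566.
Change = f₂ − f₁ = +0.541 → +54 percentage points.

+54 percentage points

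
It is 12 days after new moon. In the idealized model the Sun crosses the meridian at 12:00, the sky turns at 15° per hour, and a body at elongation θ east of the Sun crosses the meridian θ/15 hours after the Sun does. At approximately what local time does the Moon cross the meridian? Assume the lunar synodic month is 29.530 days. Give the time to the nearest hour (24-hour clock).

Elongation θ = 360° × 12/29.530 ≈ 146.3°.
The Moon trails the Sun by θ/15 = 146.3/15 ≈ 9.75 hours.
12:00 + 9.75 h ≈ 21:45 → 22:00 to the nearest hour.

22:00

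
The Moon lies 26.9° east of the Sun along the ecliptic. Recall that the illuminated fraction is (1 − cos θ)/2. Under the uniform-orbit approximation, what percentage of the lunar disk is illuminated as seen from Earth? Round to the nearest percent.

f = (1 − cos 26.9°)/2 = (1 − 0.892)/2 ≈ 0.054, i.e. 5%.

5%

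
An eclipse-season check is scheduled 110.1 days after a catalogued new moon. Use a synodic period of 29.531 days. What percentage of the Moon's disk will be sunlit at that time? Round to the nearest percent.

57%

110.1/29.531 = 3.728 lunations, so 3 complete cycles and 21.51 d into the next.
Phase angle: θ = 360°·(21.51 d)/(29.531 d) = 262.2°.
Illuminated fraction = (1 − cos 262.2°)/2 = (1 − (-0.136))/2 ≈ 0.568, so 57%.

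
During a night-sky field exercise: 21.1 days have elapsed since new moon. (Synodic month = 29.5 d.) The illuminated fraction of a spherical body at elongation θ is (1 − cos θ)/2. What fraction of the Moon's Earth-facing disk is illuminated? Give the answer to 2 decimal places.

0.61

The Moon has covered 21.1/29.5 of its cycle, so θ ≈ 360° × 21.1/29.5 = 257.5°.
Illuminated fraction = (1 − cos 257.5°)/2 = (1 − (-0.217))/2 ≈ 0.608.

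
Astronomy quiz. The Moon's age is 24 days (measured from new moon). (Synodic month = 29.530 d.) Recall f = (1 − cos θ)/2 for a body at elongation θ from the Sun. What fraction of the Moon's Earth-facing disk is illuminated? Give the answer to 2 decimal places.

Elongation θ = 360° × 24/29.530 ≈ 292.6°.
cos 292.6° = 0.384, so f = (1 − 0.384)/2 = 0.308.

0.31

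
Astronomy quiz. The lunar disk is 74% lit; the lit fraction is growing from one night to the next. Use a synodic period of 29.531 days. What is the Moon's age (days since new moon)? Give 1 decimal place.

9.7 days

From f = (1 − cos θ)/2: cos θ = 1 − 2×0.74 = -0.480; arccos → 118.7°.
Before full moon the principal value applies: θ = 118.7°.
At 360°/29.531 d per day, 118.7° corresponds to 9.74 days.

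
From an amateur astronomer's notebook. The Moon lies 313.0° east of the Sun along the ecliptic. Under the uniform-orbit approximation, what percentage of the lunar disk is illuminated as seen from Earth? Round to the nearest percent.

16%

Half-versine of 313.0°: (1 − 0.682)/2 = 0.159, i.e. 16%.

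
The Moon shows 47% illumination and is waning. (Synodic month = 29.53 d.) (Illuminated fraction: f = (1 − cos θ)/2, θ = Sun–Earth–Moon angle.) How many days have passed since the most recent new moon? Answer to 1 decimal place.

From f = (1 − cos θ)/2: cos θ = 1 − 2×0.47 = 0.060; arccos → 86.6°.
A waning Moon lies in 180°–360°, so θ = 360° − 86.6° = 273.4°.
Age = 29.53 × 273.4°/360° ≈ 22.43 days.

22.4 days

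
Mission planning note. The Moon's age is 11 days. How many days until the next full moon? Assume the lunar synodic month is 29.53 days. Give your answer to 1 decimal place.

3.8 days

Full moon occurs at elongation 180°, i.e. at age 29.53 × 180/360 = 14.765 d.
So 3.765 days remain (14.765 − 11).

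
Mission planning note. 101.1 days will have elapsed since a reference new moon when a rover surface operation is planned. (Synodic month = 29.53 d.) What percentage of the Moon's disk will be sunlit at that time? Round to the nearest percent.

94%

Reduce mod P: 101.1 − 3×29.53 = 12.51 d into the current lunation.
Phase angle: θ = 360°·(12.51 d)/(29.53 d) = 152.5°.
cos 152.5° = (-0.887), so f = (1 − (-0.887))/2 = 0.944, so 94%.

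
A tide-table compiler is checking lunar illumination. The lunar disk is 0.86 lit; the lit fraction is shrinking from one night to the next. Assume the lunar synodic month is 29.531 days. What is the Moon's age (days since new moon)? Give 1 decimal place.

18.4 days

Invert f = (1 − cos θ)/2 to get cos θ = 1 − 2(0.86) = -0.720, hence θ₀ = arccos -0.720 = 136.1°.
A waning Moon lies in 180°–360°, so θ = 360° − 136.1° = 223.9°.
At 360°/29.531 d per day, 223.9° corresponds to 18.37 days.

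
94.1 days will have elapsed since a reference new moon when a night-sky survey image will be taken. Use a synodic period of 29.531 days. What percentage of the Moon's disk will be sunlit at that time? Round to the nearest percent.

94.1/29.531 = 3.186 lunations, so 3 complete cycles and 5.51 d into the next.
Elongation θ = 360° × 5.51/29.531 ≈ 67.1°.
Illuminated fraction = (1 − cos 67.1°)/2 = (1 − 0.389)/2 ≈ 0.306, so 31%.

31%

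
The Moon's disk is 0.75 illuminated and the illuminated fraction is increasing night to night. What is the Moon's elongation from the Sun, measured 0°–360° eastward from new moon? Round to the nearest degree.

120°

From f = (1 − cos θ)/2: cos θ = 1 − 2×0.75 = -0.500; arccos → 120.0°.
Waxing ⇒ before full, so θ = 120.0°.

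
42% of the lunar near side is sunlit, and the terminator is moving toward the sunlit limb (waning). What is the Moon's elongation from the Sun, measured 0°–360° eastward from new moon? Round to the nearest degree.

cos θ = 1 − 2f = 0.160, giving a principal value of 80.8°.
Since the Moon is past full (waning), take the reflex angle: θ = 360° − 80.8° = 279.2°.

279°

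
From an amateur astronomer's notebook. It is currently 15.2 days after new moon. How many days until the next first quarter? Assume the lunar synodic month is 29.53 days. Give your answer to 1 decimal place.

21.7 days

First quarter occurs at elongation 90°, i.e. at age 29.53 × 90/360 = 7.383 d.
Already past this cycle's first quarter; the next is at 7.383 + 29.53 = 36.913 d, so 36.913 − 15.2 = 21.713 days.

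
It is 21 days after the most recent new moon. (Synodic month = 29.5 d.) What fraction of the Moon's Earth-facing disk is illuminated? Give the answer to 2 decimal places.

0.62

Elongation θ = 360° × 21/29.5 ≈ 256.3°.
With cos θ = (-0.237), the lit fraction is (1 − (-0.237))/2 ≈ 0.619.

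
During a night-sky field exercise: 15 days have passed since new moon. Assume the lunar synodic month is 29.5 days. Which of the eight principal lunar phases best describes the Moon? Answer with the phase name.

full moon

At 15/29.5 of the cycle, θ ≈ 183° — the full moon range.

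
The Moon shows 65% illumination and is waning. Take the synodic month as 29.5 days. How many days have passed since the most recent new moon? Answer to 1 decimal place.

20.7 days

cos θ = 1 − 2f = -0.300, giving a principal value of 107.5°.
Since the Moon is past full (waning), take the reflex angle: θ = 360° − 107.5° = 252.5°.
At 360°/29.5 d per day, 252.5° corresponds to 20.69 days.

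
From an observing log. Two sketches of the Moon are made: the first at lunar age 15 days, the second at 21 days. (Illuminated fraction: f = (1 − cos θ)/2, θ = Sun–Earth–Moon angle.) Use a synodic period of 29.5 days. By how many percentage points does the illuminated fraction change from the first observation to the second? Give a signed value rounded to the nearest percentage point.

θ₁ = 360° × 15/29.5 = 183.1°, f₁ = (1 − cos θ₁)/2 = 0.999.
θ₂ = 360° × 21/29.5 = 256.3°, f₂ = (1 − cos θ₂)/2 = 0.619.
Change = f₂ − f₁ = -0.381 → -38 percentage points.

-38 percentage points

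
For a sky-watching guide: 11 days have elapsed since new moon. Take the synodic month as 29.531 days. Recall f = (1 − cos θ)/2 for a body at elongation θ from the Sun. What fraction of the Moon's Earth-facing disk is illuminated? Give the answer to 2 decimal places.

Phase angle: θ = 360°·(11 d)/(29.531 d) = 134.1°.
With cos θ = (-0.696), the lit fraction is (1 − (-0.696))/2 ≈ 0.848.

0.85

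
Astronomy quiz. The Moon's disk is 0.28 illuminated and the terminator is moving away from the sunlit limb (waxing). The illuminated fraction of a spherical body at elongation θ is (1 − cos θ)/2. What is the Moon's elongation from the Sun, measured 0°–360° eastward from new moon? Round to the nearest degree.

64°

cos θ = 1 − 2f = 0.440, giving a principal value of 63.9°.
Before full moon the principal value applies: θ = 63.9°.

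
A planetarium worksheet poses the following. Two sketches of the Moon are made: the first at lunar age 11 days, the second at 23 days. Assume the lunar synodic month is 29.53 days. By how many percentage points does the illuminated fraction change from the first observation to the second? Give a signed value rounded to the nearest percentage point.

-44 pp

First observation: θ = 360°·11/29.53 = 134.1°, so f = 0.848.
Second observation: θ = 280.4°, f = 0.410.
Δf = 0.410 − 0.848 = -0.438, i.e. -44 pp.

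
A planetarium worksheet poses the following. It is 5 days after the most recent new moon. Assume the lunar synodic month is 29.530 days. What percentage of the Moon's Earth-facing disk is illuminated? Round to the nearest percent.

The Moon has covered 5/29.530 of its cycle, so θ ≈ 360° × 5/29.530 = 61.0°.
With cos θ = 0.485, the lit fraction is (1 − 0.485)/2 ≈ 0.257, so 26%.

26%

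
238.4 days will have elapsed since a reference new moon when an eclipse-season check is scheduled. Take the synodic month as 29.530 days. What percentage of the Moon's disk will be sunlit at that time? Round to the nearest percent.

5%

Reduce mod P: 238.4 − 8×29.530 = 2.16 d into the current lunation.
Phase angle: θ = 360°·(2.16 d)/(29.530 d) = 26.3°.
Illuminated fraction = (1 − cos 26.3°)/2 = (1 − 0.896)/2 ≈ 0.052, so 5%.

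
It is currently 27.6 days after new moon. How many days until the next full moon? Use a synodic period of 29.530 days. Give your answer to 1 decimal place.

16.7 days

Full moon occurs at elongation 180°, i.e. at age 29.530 × 180/360 = 14.765 d.
Already past this cycle's full moon; the next is at 14.765 + 29.530 = 44.295 d, so 44.295 − 27.6 = 16.695 days.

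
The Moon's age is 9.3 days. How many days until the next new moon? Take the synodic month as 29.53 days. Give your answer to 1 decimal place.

The next new moon completes the synodic month: 29.53 − 9.3 = 20.230 days.

20.2 days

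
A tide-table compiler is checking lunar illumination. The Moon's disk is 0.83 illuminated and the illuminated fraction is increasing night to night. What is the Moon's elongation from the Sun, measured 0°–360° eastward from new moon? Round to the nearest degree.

Invert f = (1 − cos θ)/2 to get cos θ = 1 − 2(0.83) = -0.660, hence θ₀ = arccos -0.660 = 131.3°.
The Moon is waxing (0°–180°), so θ = 131.3° directly.

131°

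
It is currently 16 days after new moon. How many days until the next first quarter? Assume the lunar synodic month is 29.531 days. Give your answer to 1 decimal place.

First quarter occurs at elongation 90°, i.e. at age 29.531 × 90/360 = 7.383 d.
Already past this cycle's first quarter; the next is at 7.383 + 29.531 = 36.914 d, so 36.914 − 16 = 20.914 days.

20.9 days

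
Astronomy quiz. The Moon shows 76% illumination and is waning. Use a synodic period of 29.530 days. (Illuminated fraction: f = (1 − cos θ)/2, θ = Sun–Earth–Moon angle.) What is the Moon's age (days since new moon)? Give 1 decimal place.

19.6 days

cos θ = 1 − 2f = -0.520, giving a principal value of 121.3°.
Waning ⇒ past full, so θ = 360° − 121.3° = 238.7°.
That fraction of the synodic month is 238.7/360 × 29.530 d ≈ 19.58 d.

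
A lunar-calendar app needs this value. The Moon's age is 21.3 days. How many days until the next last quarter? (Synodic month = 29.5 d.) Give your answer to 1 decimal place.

0.8 days

Last quarter is 0.75 of the way through the cycle: age 0.75 × 29.5 = 22.125 d.
That is 22.125 − 21.3 = 0.825 days ahead.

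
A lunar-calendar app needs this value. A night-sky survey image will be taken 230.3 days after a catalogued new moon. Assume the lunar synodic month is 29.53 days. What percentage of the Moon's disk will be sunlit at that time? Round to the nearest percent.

230.3/29.53 = 7.799 lunations, so 7 complete cycles and 23.59 d into the next.
The Moon has covered 23.59/29.53 of its cycle, so θ ≈ 360° × 23.59/29.53 = 287.6°.
cos 287.6° = 0.302, so f = (1 − 0.302)/2 = 0.349, so 35%.

35%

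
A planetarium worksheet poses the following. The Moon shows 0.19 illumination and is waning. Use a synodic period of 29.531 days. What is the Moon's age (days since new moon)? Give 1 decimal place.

25.3 days

From f = (1 − cos θ)/2: cos θ = 1 − 2×0.19 = 0.620; arccos → 51.7°.
Since the Moon is past full (waning), take the reflex angle: θ = 360° − 51.7° = 308.3°.
At 360°/29.531 d per day, 308.3° corresponds to 25.29 days.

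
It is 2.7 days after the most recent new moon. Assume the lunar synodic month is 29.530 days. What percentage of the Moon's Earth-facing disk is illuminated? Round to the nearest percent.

The Moon has covered 2.7/29.530 of its cycle, so θ ≈ 360° × 2.7/29.530 = 32.9°.
Illuminated fraction = (1 − cos 32.9°)/2 = (1 − 0.839)/2 ≈ 0.080, so 8%.

8%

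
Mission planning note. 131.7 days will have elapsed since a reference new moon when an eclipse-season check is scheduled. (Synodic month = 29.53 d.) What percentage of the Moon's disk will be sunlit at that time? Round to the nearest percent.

98%

131.7/29.53 = 4.460 lunations, so 4 complete cycles and 13.58 d into the next.
Elongation θ = 360° × 13.58/29.53 ≈ 165.6°.
With cos θ = (-0.968), the lit fraction is (1 − (-0.968))/2 ≈ 0.984, so 98%.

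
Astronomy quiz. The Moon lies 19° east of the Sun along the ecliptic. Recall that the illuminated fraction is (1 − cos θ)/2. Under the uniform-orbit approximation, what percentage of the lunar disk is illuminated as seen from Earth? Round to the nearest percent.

cos 19° = 0.946, so f = (1 − 0.946)/2 = 0.027, i.e. 3%.

3%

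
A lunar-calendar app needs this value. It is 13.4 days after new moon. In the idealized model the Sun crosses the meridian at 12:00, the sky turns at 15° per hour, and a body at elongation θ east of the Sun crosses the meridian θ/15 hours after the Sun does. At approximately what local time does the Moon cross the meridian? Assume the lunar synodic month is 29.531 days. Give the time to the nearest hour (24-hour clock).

The Moon has covered 13.4/29.531 of its cycle, so θ ≈ 360° × 13.4/29.531 = 163.4°.
Delay after the Sun = 163.4° / (15°/h) ≈ 10.89 h.
12:00 + 10.89 h ≈ 22:53 → 23:00 to the nearest hour.

23:00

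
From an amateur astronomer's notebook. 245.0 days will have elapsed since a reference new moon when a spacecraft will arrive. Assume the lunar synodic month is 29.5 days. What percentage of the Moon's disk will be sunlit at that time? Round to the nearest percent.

245.0 d spans 8 complete synodic months (8 × 29.5 = 236.00 d) plus 9.00 d.
Elongation θ = 360° × 9.00/29.5 ≈ 109.8°.
cos 109.8° = (-0.339), so f = (1 − (-0.339))/2 = 0.670, so 67%.

67%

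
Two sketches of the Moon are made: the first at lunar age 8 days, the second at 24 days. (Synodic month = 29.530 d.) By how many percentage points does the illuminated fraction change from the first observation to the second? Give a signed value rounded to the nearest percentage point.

First observation: θ = 360°·8/29.530 = 97.5°, so f = 0.566.
Second observation: θ = 292.6°, f = 0.308.
Δf = 0.308 − 0.566 = -0.258, i.e. -26 pp.

-26 pp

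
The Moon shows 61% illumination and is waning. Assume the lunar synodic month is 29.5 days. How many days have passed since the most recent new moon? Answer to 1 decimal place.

21.1 days

Invert f = (1 − cos θ)/2 to get cos θ = 1 − 2(0.61) = -0.220, hence θ₀ = arccos -0.220 = 102.7°.
Since the Moon is past full (waning), take the reflex angle: θ = 360° − 102.7° = 257.3°.
Age = 29.5 × 257.3°/360° ≈ 21.08 days.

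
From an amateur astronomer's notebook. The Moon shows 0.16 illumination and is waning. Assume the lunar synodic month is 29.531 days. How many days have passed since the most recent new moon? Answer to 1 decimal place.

25.7 days

cos θ = 1 − 2f = 0.680, giving a principal value of 47.2°.
Since the Moon is past full (waning), take the reflex angle: θ = 360° − 47.2° = 312.8°.
Age = 29.531 × 312.8°/360° ≈ 25.66 days.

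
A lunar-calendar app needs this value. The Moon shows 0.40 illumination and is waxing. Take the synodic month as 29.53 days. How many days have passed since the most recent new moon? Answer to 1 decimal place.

cos θ = 1 − 2f = 0.200, giving a principal value of 78.5°.
Waxing ⇒ before full, so θ = 78.5°.
Age = 29.53 × 78.5°/360° ≈ 6.44 days.

6.4 days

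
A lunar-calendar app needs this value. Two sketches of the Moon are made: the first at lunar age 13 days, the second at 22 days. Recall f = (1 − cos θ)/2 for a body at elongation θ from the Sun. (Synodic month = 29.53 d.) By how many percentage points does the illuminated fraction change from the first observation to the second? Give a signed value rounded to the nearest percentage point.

-45 pp

First observation: θ = 360°·13/29.53 = 158.5°, so f = 0.965.
Second observation: θ = 268.2°, f = 0.516.
Δf = 0.516 − 0.965 = -0.449, i.e. -45 pp.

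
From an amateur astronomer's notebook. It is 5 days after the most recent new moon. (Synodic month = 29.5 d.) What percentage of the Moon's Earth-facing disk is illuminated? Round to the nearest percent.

Phase angle: θ = 360°·(5 d)/(29.5 d) = 61.0°.
cos 61.0° = 0.485, so f = (1 − 0.485)/2 = 0.258, so 26%.

26%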